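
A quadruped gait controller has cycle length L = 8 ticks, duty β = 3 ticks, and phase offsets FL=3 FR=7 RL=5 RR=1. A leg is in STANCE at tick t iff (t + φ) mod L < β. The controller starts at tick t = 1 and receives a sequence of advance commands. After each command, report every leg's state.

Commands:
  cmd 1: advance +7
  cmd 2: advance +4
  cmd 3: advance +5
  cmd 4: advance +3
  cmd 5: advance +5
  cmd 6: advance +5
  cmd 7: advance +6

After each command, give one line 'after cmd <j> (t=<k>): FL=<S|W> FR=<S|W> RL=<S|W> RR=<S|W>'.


start t=1: FL=W FR=S RL=W RR=S
cmd 1: advance +7 → t=8, phase=(3,7,5,1) → FL=W FR=W RL=W RR=S
cmd 2: advance +4 → t=12, phase=(7,3,1,5) → FL=W FR=W RL=S RR=W
cmd 3: advance +5 → t=17, phase=(4,0,6,2) → FL=W FR=S RL=W RR=S
cmd 4: advance +3 → t=20, phase=(7,3,1,5) → FL=W FR=W RL=S RR=W
cmd 5: advance +5 → t=25, phase=(4,0,6,2) → FL=W FR=S RL=W RR=S
cmd 6: advance +5 → t=30, phase=(1,5,3,7) → FL=S FR=W RL=W RR=W
cmd 7: advance +6 → t=36, phase=(7,3,1,5) → FL=W FR=W RL=S RR=W

after cmd 1 (t=8): FL=W FR=W RL=W RR=S
after cmd 2 (t=12): FL=W FR=W RL=S RR=W
after cmd 3 (t=17): FL=W FR=S RL=W RR=S
after cmd 4 (t=20): FL=W FR=W RL=S RR=W
after cmd 5 (t=25): FL=W FR=S RL=W RR=S
after cmd 6 (t=30): FL=S FR=W RL=W RR=W
after cmd 7 (t=36): FL=W FR=W RL=S RR=W


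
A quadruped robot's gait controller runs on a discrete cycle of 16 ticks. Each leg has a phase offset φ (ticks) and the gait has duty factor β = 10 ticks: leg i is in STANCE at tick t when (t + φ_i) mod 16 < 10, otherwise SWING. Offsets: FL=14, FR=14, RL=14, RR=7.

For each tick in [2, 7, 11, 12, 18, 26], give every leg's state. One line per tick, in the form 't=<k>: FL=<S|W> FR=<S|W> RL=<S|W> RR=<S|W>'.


t=2: FL=S FR=S RL=S RR=S
t=7: FL=S FR=S RL=S RR=W
t=11: FL=S FR=S RL=S RR=S
t=12: FL=W FR=W RL=W RR=S
t=18: FL=S FR=S RL=S RR=S
t=26: FL=S FR=S RL=S RR=S

t=2: phase=(0,0,0,9) vs β=10 → FL=S FR=S RL=S RR=S
t=7: phase=(5,5,5,14) vs β=10 → FL=S FR=S RL=S RR=W
t=11: phase=(9,9,9,2) vs β=10 → FL=S FR=S RL=S RR=S
t=12: phase=(10,10,10,3) vs β=10 → FL=W FR=W RL=W RR=S
t=18: phase=(0,0,0,9) vs β=10 → FL=S FR=S RL=S RR=S
t=26: phase=(8,8,8,1) vs β=10 → FL=S FR=S RL=S RR=S


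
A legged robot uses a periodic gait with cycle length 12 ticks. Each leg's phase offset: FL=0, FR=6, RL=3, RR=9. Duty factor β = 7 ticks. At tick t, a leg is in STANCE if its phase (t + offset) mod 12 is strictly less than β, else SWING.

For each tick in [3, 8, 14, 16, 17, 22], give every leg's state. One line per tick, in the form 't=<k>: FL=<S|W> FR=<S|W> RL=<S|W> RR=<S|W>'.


t=3: FL=S FR=W RL=S RR=S
t=8: FL=W FR=S RL=W RR=S
t=14: FL=S FR=W RL=S RR=W
t=16: FL=S FR=W RL=W RR=S
t=17: FL=S FR=W RL=W RR=S
t=22: FL=W FR=S RL=S RR=W

t=3: phase=(3,9,6,0) vs β=7 → FL=S FR=W RL=S RR=S
t=8: phase=(8,2,11,5) vs β=7 → FL=W FR=S RL=W RR=S
t=14: phase=(2,8,5,11) vs β=7 → FL=S FR=W RL=S RR=W
t=16: phase=(4,10,7,1) vs β=7 → FL=S FR=W RL=W RR=S
t=17: phase=(5,11,8,2) vs β=7 → FL=S FR=W RL=W RR=S
t=22: phase=(10,4,1,7) vs β=7 → FL=W FR=S RL=S RR=W


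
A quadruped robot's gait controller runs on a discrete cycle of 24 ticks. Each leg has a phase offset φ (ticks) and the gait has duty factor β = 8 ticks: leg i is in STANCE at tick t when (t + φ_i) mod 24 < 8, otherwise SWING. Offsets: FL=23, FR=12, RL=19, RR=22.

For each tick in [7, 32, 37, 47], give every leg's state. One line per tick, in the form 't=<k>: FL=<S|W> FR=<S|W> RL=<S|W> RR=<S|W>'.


t=7: FL=S FR=W RL=S RR=S
t=32: FL=S FR=W RL=S RR=S
t=37: FL=W FR=S RL=W RR=W
t=47: FL=W FR=W RL=W RR=W

t=7: phase=(6,19,2,5) vs β=8 → FL=S FR=W RL=S RR=S
t=32: phase=(7,20,3,6) vs β=8 → FL=S FR=W RL=S RR=S
t=37: phase=(12,1,8,11) vs β=8 → FL=W FR=S RL=W RR=W
t=47: phase=(22,11,18,21) vs β=8 → FL=W FR=W RL=W RR=W


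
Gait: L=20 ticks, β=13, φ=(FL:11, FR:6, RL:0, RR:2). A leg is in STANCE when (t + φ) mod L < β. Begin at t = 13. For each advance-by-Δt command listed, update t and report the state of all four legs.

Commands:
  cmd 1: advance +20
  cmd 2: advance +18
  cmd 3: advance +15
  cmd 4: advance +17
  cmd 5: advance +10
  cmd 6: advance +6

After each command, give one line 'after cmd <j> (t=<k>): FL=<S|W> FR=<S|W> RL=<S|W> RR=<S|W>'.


start t=13: FL=S FR=W RL=W RR=W
cmd 1: advance +20 → t=33, phase=(4,19,13,15) → FL=S FR=W RL=W RR=W
cmd 2: advance +18 → t=51, phase=(2,17,11,13) → FL=S FR=W RL=S RR=W
cmd 3: advance +15 → t=66, phase=(17,12,6,8) → FL=W FR=S RL=S RR=S
cmd 4: advance +17 → t=83, phase=(14,9,3,5) → FL=W FR=S RL=S RR=S
cmd 5: advance +10 → t=93, phase=(4,19,13,15) → FL=S FR=W RL=W RR=W
cmd 6: advance +6 → t=99, phase=(10,5,19,1) → FL=S FR=S RL=W RR=S

after cmd 1 (t=33): FL=S FR=W RL=W RR=W
after cmd 2 (t=51): FL=S FR=W RL=S RR=W
after cmd 3 (t=66): FL=W FR=S RL=S RR=S
after cmd 4 (t=83): FL=W FR=S RL=S RR=S
after cmd 5 (t=93): FL=S FR=W RL=W RR=W
after cmd 6 (t=99): FL=S FR=S RL=W RR=S


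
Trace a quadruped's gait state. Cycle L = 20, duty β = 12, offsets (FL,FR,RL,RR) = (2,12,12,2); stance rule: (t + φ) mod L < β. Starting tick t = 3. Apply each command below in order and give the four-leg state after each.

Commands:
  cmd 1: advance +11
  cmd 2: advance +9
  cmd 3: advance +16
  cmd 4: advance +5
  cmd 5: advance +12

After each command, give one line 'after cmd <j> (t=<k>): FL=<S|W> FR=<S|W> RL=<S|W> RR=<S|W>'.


start t=3: FL=S FR=W RL=W RR=S
cmd 1: advance +11 → t=14, phase=(16,6,6,16) → FL=W FR=S RL=S RR=W
cmd 2: advance +9 → t=23, phase=(5,15,15,5) → FL=S FR=W RL=W RR=S
cmd 3: advance +16 → t=39, phase=(1,11,11,1) → FL=S FR=S RL=S RR=S
cmd 4: advance +5 → t=44, phase=(6,16,16,6) → FL=S FR=W RL=W RR=S
cmd 5: advance +12 → t=56, phase=(18,8,8,18) → FL=W FR=S RL=S RR=W

after cmd 1 (t=14): FL=W FR=S RL=S RR=W
after cmd 2 (t=23): FL=S FR=W RL=W RR=S
after cmd 3 (t=39): FL=S FR=S RL=S RR=S
after cmd 4 (t=44): FL=S FR=W RL=W RR=S
after cmd 5 (t=56): FL=W FR=S RL=S RR=W


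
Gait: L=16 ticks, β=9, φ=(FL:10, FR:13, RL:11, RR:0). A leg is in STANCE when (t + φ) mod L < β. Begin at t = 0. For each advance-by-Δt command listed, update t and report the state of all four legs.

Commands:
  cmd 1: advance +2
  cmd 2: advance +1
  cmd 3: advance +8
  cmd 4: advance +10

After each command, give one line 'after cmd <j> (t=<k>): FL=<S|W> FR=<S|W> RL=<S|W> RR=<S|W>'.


after cmd 1 (t=2): FL=W FR=W RL=W RR=S
after cmd 2 (t=3): FL=W FR=S RL=W RR=S
after cmd 3 (t=11): FL=S FR=S RL=S RR=W
after cmd 4 (t=21): FL=W FR=S RL=S RR=S

start t=0: FL=W FR=W RL=W RR=S
cmd 1: advance +2 → t=2, phase=(12,15,13,2) → FL=W FR=W RL=W RR=S
cmd 2: advance +1 → t=3, phase=(13,0,14,3) → FL=W FR=S RL=W RR=S
cmd 3: advance +8 → t=11, phase=(5,8,6,11) → FL=S FR=S RL=S RR=W
cmd 4: advance +10 → t=21, phase=(15,2,0,5) → FL=W FR=S RL=S RR=S


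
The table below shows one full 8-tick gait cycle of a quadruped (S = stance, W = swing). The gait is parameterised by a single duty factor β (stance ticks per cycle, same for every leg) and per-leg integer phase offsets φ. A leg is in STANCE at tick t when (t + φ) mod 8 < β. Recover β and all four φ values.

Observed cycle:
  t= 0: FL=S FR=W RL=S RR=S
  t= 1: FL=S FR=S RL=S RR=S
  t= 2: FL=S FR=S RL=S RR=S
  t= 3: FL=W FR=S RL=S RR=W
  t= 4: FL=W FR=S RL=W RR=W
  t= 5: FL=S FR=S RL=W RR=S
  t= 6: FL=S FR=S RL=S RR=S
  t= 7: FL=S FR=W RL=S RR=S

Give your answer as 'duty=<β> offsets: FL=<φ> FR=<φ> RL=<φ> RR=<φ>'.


duty=6 offsets: FL=3 FR=7 RL=2 RR=3

duty β = stance ticks per leg = 6
FL: stance ticks = 6; W→S at t=5 → φ=3
FR: stance ticks = 6; W→S at t=1 → φ=7
RL: stance ticks = 6; W→S at t=6 → φ=2
RR: stance ticks = 6; W→S at t=5 → φ=3


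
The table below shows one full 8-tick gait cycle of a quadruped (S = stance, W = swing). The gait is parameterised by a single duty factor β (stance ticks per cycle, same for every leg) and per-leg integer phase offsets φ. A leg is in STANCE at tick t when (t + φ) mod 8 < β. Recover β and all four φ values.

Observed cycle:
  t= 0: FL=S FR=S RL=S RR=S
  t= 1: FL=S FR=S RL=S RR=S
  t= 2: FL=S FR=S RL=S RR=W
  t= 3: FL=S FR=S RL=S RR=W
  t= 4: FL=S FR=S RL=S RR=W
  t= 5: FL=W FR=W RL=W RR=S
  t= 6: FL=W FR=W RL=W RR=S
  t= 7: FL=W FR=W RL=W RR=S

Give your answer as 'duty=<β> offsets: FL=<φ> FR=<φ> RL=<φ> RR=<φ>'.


duty β = stance ticks per leg = 5
FL: stance ticks = 5; W→S at t=0 → φ=0
FR: stance ticks = 5; W→S at t=0 → φ=0
RL: stance ticks = 5; W→S at t=0 → φ=0
RR: stance ticks = 5; W→S at t=5 → φ=3

duty=5 offsets: FL=0 FR=0 RL=0 RR=3


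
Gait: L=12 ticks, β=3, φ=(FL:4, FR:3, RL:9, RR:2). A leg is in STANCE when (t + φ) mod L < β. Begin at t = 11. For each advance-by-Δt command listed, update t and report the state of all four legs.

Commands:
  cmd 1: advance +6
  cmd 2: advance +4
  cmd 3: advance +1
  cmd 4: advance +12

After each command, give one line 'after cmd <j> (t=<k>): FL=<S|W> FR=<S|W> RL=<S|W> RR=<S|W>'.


start t=11: FL=W FR=S RL=W RR=S
cmd 1: advance +6 → t=17, phase=(9,8,2,7) → FL=W FR=W RL=S RR=W
cmd 2: advance +4 → t=21, phase=(1,0,6,11) → FL=S FR=S RL=W RR=W
cmd 3: advance +1 → t=22, phase=(2,1,7,0) → FL=S FR=S RL=W RR=S
cmd 4: advance +12 → t=34, phase=(2,1,7,0) → FL=S FR=S RL=W RR=S

after cmd 1 (t=17): FL=W FR=W RL=S RR=W
after cmd 2 (t=21): FL=S FR=S RL=W RR=W
after cmd 3 (t=22): FL=S FR=S RL=W RR=S
after cmd 4 (t=34): FL=S FR=S RL=W RR=S


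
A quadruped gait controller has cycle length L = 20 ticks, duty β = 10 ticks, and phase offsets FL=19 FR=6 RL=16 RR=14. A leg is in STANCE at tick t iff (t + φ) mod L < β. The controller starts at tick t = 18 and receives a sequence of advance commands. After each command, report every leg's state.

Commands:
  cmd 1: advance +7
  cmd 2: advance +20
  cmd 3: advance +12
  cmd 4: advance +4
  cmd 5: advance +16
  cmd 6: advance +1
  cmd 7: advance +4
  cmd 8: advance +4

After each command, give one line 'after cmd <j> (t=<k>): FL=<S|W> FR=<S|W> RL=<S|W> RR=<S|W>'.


after cmd 1 (t=25): FL=S FR=W RL=S RR=W
after cmd 2 (t=45): FL=S FR=W RL=S RR=W
after cmd 3 (t=57): FL=W FR=S RL=W RR=W
after cmd 4 (t=61): FL=S FR=S RL=W RR=W
after cmd 5 (t=77): FL=W FR=S RL=W RR=W
after cmd 6 (t=78): FL=W FR=S RL=W RR=W
after cmd 7 (t=82): FL=S FR=S RL=W RR=W
after cmd 8 (t=86): FL=S FR=W RL=S RR=S

start t=18: FL=W FR=S RL=W RR=W
cmd 1: advance +7 → t=25, phase=(4,11,1,19) → FL=S FR=W RL=S RR=W
cmd 2: advance +20 → t=45, phase=(4,11,1,19) → FL=S FR=W RL=S RR=W
cmd 3: advance +12 → t=57, phase=(16,3,13,11) → FL=W FR=S RL=W RR=W
cmd 4: advance +4 → t=61, phase=(0,7,17,15) → FL=S FR=S RL=W RR=W
cmd 5: advance +16 → t=77, phase=(16,3,13,11) → FL=W FR=S RL=W RR=W
cmd 6: advance +1 → t=78, phase=(17,4,14,12) → FL=W FR=S RL=W RR=W
cmd 7: advance +4 → t=82, phase=(1,8,18,16) → FL=S FR=S RL=W RR=W
cmd 8: advance +4 → t=86, phase=(5,12,2,0) → FL=S FR=W RL=S RR=S


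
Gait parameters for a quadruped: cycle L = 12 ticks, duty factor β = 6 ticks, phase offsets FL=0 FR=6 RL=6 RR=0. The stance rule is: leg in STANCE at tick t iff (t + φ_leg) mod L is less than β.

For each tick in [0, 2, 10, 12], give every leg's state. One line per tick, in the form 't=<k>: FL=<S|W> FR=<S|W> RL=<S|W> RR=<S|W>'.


t=0: phase=(0,6,6,0) vs β=6 → FL=S FR=W RL=W RR=S
t=2: phase=(2,8,8,2) vs β=6 → FL=S FR=W RL=W RR=S
t=10: phase=(10,4,4,10) vs β=6 → FL=W FR=S RL=S RR=W
t=12: phase=(0,6,6,0) vs β=6 → FL=S FR=W RL=W RR=S

t=0: FL=S FR=W RL=W RR=S
t=2: FL=S FR=W RL=W RR=S
t=10: FL=W FR=S RL=S RR=W
t=12: FL=S FR=W RL=W RR=S


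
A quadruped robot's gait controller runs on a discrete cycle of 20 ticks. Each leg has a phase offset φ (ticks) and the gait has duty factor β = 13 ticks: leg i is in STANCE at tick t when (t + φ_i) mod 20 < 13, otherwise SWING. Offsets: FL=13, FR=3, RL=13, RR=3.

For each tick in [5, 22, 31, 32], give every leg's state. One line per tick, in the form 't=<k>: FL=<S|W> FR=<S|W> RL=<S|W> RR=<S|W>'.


t=5: phase=(18,8,18,8) vs β=13 → FL=W FR=S RL=W RR=S
t=22: phase=(15,5,15,5) vs β=13 → FL=W FR=S RL=W RR=S
t=31: phase=(4,14,4,14) vs β=13 → FL=S FR=W RL=S RR=W
t=32: phase=(5,15,5,15) vs β=13 → FL=S FR=W RL=S RR=W

t=5: FL=W FR=S RL=W RR=S
t=22: FL=W FR=S RL=W RR=S
t=31: FL=S FR=W RL=S RR=W
t=32: FL=S FR=W RL=S RR=W


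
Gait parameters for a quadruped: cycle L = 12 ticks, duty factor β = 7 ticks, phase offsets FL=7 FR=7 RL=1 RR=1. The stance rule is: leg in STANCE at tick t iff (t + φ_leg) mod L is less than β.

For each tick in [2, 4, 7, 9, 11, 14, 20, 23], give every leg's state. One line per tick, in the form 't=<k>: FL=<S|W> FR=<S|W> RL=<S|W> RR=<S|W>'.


t=2: phase=(9,9,3,3) vs β=7 → FL=W FR=W RL=S RR=S
t=4: phase=(11,11,5,5) vs β=7 → FL=W FR=W RL=S RR=S
t=7: phase=(2,2,8,8) vs β=7 → FL=S FR=S RL=W RR=W
t=9: phase=(4,4,10,10) vs β=7 → FL=S FR=S RL=W RR=W
t=11: phase=(6,6,0,0) vs β=7 → FL=S FR=S RL=S RR=S
t=14: phase=(9,9,3,3) vs β=7 → FL=W FR=W RL=S RR=S
t=20: phase=(3,3,9,9) vs β=7 → FL=S FR=S RL=W RR=W
t=23: phase=(6,6,0,0) vs β=7 → FL=S FR=S RL=S RR=S

t=2: FL=W FR=W RL=S RR=S
t=4: FL=W FR=W RL=S RR=S
t=7: FL=S FR=S RL=W RR=W
t=9: FL=S FR=S RL=W RR=W
t=11: FL=S FR=S RL=S RR=S
t=14: FL=W FR=W RL=S RR=S
t=20: FL=S FR=S RL=W RR=W
t=23: FL=S FR=S RL=S RR=S


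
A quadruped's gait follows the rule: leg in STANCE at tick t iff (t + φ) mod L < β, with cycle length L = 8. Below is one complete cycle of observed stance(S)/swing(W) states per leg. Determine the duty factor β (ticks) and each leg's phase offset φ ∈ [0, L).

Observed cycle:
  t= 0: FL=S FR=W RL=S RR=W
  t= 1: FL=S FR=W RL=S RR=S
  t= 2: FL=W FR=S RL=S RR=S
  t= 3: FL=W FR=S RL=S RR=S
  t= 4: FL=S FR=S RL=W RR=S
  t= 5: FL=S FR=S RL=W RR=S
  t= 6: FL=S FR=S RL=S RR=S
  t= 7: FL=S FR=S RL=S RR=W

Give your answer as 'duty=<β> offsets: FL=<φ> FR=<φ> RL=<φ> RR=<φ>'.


duty=6 offsets: FL=4 FR=6 RL=2 RR=7

duty β = stance ticks per leg = 6
FL: stance ticks = 6; W→S at t=4 → φ=4
FR: stance ticks = 6; W→S at t=2 → φ=6
RL: stance ticks = 6; W→S at t=6 → φ=2
RR: stance ticks = 6; W→S at t=1 → φ=7


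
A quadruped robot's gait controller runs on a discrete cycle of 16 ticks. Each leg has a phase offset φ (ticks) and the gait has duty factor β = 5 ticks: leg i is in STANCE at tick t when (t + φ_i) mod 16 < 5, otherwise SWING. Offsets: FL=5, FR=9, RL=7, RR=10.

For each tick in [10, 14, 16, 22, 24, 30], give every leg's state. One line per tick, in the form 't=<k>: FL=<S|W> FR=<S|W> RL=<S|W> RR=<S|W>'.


t=10: phase=(15,3,1,4) vs β=5 → FL=W FR=S RL=S RR=S
t=14: phase=(3,7,5,8) vs β=5 → FL=S FR=W RL=W RR=W
t=16: phase=(5,9,7,10) vs β=5 → FL=W FR=W RL=W RR=W
t=22: phase=(11,15,13,0) vs β=5 → FL=W FR=W RL=W RR=S
t=24: phase=(13,1,15,2) vs β=5 → FL=W FR=S RL=W RR=S
t=30: phase=(3,7,5,8) vs β=5 → FL=S FR=W RL=W RR=W

t=10: FL=W FR=S RL=S RR=S
t=14: FL=S FR=W RL=W RR=W
t=16: FL=W FR=W RL=W RR=W
t=22: FL=W FR=W RL=W RR=S
t=24: FL=W FR=S RL=W RR=S
t=30: FL=S FR=W RL=W RR=W


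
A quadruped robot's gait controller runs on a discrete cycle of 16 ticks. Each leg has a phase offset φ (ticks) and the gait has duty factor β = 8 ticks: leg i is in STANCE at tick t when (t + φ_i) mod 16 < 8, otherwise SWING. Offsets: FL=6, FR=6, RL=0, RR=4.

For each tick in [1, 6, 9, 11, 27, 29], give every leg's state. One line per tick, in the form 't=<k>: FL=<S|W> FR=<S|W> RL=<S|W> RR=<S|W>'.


t=1: FL=S FR=S RL=S RR=S
t=6: FL=W FR=W RL=S RR=W
t=9: FL=W FR=W RL=W RR=W
t=11: FL=S FR=S RL=W RR=W
t=27: FL=S FR=S RL=W RR=W
t=29: FL=S FR=S RL=W RR=S

t=1: phase=(7,7,1,5) vs β=8 → FL=S FR=S RL=S RR=S
t=6: phase=(12,12,6,10) vs β=8 → FL=W FR=W RL=S RR=W
t=9: phase=(15,15,9,13) vs β=8 → FL=W FR=W RL=W RR=W
t=11: phase=(1,1,11,15) vs β=8 → FL=S FR=S RL=W RR=W
t=27: phase=(1,1,11,15) vs β=8 → FL=S FR=S RL=W RR=W
t=29: phase=(3,3,13,1) vs β=8 → FL=S FR=S RL=W RR=S


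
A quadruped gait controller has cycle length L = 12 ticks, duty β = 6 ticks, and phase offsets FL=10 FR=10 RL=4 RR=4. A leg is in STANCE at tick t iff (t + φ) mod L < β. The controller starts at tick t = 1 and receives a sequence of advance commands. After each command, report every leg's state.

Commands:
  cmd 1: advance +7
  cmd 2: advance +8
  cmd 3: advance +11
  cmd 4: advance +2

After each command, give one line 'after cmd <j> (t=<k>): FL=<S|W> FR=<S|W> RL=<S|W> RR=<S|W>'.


start t=1: FL=W FR=W RL=S RR=S
cmd 1: advance +7 → t=8, phase=(6,6,0,0) → FL=W FR=W RL=S RR=S
cmd 2: advance +8 → t=16, phase=(2,2,8,8) → FL=S FR=S RL=W RR=W
cmd 3: advance +11 → t=27, phase=(1,1,7,7) → FL=S FR=S RL=W RR=W
cmd 4: advance +2 → t=29, phase=(3,3,9,9) → FL=S FR=S RL=W RR=W

after cmd 1 (t=8): FL=W FR=W RL=S RR=S
after cmd 2 (t=16): FL=S FR=S RL=W RR=W
after cmd 3 (t=27): FL=S FR=S RL=W RR=W
after cmd 4 (t=29): FL=S FR=S RL=W RR=W


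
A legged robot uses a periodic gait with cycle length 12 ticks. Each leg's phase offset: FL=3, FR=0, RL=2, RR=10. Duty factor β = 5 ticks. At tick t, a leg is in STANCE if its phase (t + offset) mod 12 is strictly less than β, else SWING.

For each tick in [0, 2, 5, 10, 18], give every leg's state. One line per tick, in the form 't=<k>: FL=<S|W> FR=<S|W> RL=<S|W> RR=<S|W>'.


t=0: phase=(3,0,2,10) vs β=5 → FL=S FR=S RL=S RR=W
t=2: phase=(5,2,4,0) vs β=5 → FL=W FR=S RL=S RR=S
t=5: phase=(8,5,7,3) vs β=5 → FL=W FR=W RL=W RR=S
t=10: phase=(1,10,0,8) vs β=5 → FL=S FR=W RL=S RR=W
t=18: phase=(9,6,8,4) vs β=5 → FL=W FR=W RL=W RR=S

t=0: FL=S FR=S RL=S RR=W
t=2: FL=W FR=S RL=S RR=S
t=5: FL=W FR=W RL=W RR=S
t=10: FL=S FR=W RL=S RR=W
t=18: FL=W FR=W RL=W RR=S


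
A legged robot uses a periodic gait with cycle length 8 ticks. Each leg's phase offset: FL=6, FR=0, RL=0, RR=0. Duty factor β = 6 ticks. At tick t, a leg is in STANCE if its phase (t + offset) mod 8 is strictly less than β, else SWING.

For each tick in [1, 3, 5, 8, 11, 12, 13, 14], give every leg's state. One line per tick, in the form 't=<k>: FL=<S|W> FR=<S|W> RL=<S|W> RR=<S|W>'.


t=1: phase=(7,1,1,1) vs β=6 → FL=W FR=S RL=S RR=S
t=3: phase=(1,3,3,3) vs β=6 → FL=S FR=S RL=S RR=S
t=5: phase=(3,5,5,5) vs β=6 → FL=S FR=S RL=S RR=S
t=8: phase=(6,0,0,0) vs β=6 → FL=W FR=S RL=S RR=S
t=11: phase=(1,3,3,3) vs β=6 → FL=S FR=S RL=S RR=S
t=12: phase=(2,4,4,4) vs β=6 → FL=S FR=S RL=S RR=S
t=13: phase=(3,5,5,5) vs β=6 → FL=S FR=S RL=S RR=S
t=14: phase=(4,6,6,6) vs β=6 → FL=S FR=W RL=W RR=W

t=1: FL=W FR=S RL=S RR=S
t=3: FL=S FR=S RL=S RR=S
t=5: FL=S FR=S RL=S RR=S
t=8: FL=W FR=S RL=S RR=S
t=11: FL=S FR=S RL=S RR=S
t=12: FL=S FR=S RL=S RR=S
t=13: FL=S FR=S RL=S RR=S
t=14: FL=S FR=W RL=W RR=W


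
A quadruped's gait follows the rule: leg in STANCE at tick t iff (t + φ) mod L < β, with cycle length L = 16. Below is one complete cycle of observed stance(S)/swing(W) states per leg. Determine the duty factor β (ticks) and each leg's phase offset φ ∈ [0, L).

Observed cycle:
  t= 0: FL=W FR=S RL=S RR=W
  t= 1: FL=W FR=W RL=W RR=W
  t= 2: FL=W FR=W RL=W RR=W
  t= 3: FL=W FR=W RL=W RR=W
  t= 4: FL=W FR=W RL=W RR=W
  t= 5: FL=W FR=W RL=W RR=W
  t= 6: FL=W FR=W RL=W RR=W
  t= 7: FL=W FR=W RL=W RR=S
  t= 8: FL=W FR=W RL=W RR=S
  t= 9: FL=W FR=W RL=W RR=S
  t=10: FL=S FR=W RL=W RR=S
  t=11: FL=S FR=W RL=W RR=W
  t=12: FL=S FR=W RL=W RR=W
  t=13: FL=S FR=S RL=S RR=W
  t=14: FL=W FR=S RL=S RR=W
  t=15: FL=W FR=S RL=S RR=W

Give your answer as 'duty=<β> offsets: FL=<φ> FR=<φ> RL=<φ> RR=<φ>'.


duty=4 offsets: FL=6 FR=3 RL=3 RR=9

duty β = stance ticks per leg = 4
FL: stance ticks = 4; W→S at t=10 → φ=6
FR: stance ticks = 4; W→S at t=13 → φ=3
RL: stance ticks = 4; W→S at t=13 → φ=3
RR: stance ticks = 4; W→S at t=7 → φ=9


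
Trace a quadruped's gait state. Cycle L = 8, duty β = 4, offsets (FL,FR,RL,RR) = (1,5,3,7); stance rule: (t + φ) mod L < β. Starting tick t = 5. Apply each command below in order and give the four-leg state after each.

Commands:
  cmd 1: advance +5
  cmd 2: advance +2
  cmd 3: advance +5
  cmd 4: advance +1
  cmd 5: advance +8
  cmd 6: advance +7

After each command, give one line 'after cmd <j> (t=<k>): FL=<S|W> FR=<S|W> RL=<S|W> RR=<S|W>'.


start t=5: FL=W FR=S RL=S RR=W
cmd 1: advance +5 → t=10, phase=(3,7,5,1) → FL=S FR=W RL=W RR=S
cmd 2: advance +2 → t=12, phase=(5,1,7,3) → FL=W FR=S RL=W RR=S
cmd 3: advance +5 → t=17, phase=(2,6,4,0) → FL=S FR=W RL=W RR=S
cmd 4: advance +1 → t=18, phase=(3,7,5,1) → FL=S FR=W RL=W RR=S
cmd 5: advance +8 → t=26, phase=(3,7,5,1) → FL=S FR=W RL=W RR=S
cmd 6: advance +7 → t=33, phase=(2,6,4,0) → FL=S FR=W RL=W RR=S

after cmd 1 (t=10): FL=S FR=W RL=W RR=S
after cmd 2 (t=12): FL=W FR=S RL=W RR=S
after cmd 3 (t=17): FL=S FR=W RL=W RR=S
after cmd 4 (t=18): FL=S FR=W RL=W RR=S
after cmd 5 (t=26): FL=S FR=W RL=W RR=S
after cmd 6 (t=33): FL=S FR=W RL=W RR=S


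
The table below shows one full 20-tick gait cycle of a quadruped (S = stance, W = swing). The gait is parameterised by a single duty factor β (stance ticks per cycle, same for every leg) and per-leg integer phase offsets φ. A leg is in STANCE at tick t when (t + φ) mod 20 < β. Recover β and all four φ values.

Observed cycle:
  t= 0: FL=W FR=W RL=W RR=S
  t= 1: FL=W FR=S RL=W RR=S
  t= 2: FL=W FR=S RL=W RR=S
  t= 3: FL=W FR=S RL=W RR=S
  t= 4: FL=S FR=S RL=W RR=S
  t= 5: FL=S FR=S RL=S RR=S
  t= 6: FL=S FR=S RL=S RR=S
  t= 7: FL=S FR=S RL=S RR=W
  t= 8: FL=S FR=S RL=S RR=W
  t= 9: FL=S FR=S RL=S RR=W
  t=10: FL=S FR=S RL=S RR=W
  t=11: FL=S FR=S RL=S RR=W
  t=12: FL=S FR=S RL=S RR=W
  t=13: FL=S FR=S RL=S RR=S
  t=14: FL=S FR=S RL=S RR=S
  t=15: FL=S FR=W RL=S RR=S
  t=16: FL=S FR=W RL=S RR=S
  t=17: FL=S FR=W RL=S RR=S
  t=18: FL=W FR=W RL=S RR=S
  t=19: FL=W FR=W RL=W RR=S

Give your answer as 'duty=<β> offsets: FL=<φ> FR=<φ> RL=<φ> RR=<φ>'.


duty β = stance ticks per leg = 14
FL: stance ticks = 14; W→S at t=4 → φ=16
FR: stance ticks = 14; W→S at t=1 → φ=19
RL: stance ticks = 14; W→S at t=5 → φ=15
RR: stance ticks = 14; W→S at t=13 → φ=7

duty=14 offsets: FL=16 FR=19 RL=15 RR=7


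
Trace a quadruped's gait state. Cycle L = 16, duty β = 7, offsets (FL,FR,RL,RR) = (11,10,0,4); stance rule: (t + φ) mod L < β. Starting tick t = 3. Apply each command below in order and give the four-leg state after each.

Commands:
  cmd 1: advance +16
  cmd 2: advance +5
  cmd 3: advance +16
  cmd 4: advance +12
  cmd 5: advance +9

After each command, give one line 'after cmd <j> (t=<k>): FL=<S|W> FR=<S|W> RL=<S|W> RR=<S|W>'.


start t=3: FL=W FR=W RL=S RR=W
cmd 1: advance +16 → t=19, phase=(14,13,3,7) → FL=W FR=W RL=S RR=W
cmd 2: advance +5 → t=24, phase=(3,2,8,12) → FL=S FR=S RL=W RR=W
cmd 3: advance +16 → t=40, phase=(3,2,8,12) → FL=S FR=S RL=W RR=W
cmd 4: advance +12 → t=52, phase=(15,14,4,8) → FL=W FR=W RL=S RR=W
cmd 5: advance +9 → t=61, phase=(8,7,13,1) → FL=W FR=W RL=W RR=S

after cmd 1 (t=19): FL=W FR=W RL=S RR=W
after cmd 2 (t=24): FL=S FR=S RL=W RR=W
after cmd 3 (t=40): FL=S FR=S RL=W RR=W
after cmd 4 (t=52): FL=W FR=W RL=S RR=W
after cmd 5 (t=61): FL=W FR=W RL=W RR=S


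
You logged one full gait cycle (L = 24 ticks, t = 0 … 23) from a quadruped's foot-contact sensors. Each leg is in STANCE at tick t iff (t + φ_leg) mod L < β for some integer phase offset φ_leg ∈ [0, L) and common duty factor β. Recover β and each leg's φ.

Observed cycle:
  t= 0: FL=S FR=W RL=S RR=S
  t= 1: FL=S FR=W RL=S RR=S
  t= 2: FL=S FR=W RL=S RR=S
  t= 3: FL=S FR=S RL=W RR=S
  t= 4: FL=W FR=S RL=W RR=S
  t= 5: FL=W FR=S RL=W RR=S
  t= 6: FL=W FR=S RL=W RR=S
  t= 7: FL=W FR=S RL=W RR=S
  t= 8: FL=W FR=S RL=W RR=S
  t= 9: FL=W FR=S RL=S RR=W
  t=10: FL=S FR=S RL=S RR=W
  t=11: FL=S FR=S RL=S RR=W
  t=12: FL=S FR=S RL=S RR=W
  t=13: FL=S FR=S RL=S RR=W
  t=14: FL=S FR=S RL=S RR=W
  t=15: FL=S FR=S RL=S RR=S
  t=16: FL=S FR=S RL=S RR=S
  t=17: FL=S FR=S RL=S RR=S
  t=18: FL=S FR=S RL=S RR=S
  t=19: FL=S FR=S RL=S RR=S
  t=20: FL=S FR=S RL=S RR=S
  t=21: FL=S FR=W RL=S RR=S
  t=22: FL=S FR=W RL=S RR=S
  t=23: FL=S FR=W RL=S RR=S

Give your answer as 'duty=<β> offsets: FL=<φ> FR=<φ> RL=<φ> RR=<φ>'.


duty=18 offsets: FL=14 FR=21 RL=15 RR=9

duty β = stance ticks per leg = 18
FL: stance ticks = 18; W→S at t=10 → φ=14
FR: stance ticks = 18; W→S at t=3 → φ=21
RL: stance ticks = 18; W→S at t=9 → φ=15
RR: stance ticks = 18; W→S at t=15 → φ=9


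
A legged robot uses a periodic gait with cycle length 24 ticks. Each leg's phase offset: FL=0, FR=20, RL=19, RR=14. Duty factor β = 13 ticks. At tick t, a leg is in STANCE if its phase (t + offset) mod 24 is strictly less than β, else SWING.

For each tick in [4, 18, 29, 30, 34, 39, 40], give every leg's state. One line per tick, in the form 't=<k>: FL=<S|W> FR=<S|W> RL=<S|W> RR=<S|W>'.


t=4: FL=S FR=S RL=W RR=W
t=18: FL=W FR=W RL=W RR=S
t=29: FL=S FR=S RL=S RR=W
t=30: FL=S FR=S RL=S RR=W
t=34: FL=S FR=S RL=S RR=S
t=39: FL=W FR=S RL=S RR=S
t=40: FL=W FR=S RL=S RR=S

t=4: phase=(4,0,23,18) vs β=13 → FL=S FR=S RL=W RR=W
t=18: phase=(18,14,13,8) vs β=13 → FL=W FR=W RL=W RR=S
t=29: phase=(5,1,0,19) vs β=13 → FL=S FR=S RL=S RR=W
t=30: phase=(6,2,1,20) vs β=13 → FL=S FR=S RL=S RR=W
t=34: phase=(10,6,5,0) vs β=13 → FL=S FR=S RL=S RR=S
t=39: phase=(15,11,10,5) vs β=13 → FL=W FR=S RL=S RR=S
t=40: phase=(16,12,11,6) vs β=13 → FL=W FR=S RL=S RR=S


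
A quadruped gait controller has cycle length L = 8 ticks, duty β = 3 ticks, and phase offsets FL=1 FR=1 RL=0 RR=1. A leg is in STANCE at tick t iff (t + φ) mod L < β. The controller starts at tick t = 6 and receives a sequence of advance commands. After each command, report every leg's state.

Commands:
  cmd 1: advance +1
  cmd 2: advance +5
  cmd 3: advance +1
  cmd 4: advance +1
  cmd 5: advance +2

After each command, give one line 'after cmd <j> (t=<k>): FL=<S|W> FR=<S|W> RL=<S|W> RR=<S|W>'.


after cmd 1 (t=7): FL=S FR=S RL=W RR=S
after cmd 2 (t=12): FL=W FR=W RL=W RR=W
after cmd 3 (t=13): FL=W FR=W RL=W RR=W
after cmd 4 (t=14): FL=W FR=W RL=W RR=W
after cmd 5 (t=16): FL=S FR=S RL=S RR=S

start t=6: FL=W FR=W RL=W RR=W
cmd 1: advance +1 → t=7, phase=(0,0,7,0) → FL=S FR=S RL=W RR=S
cmd 2: advance +5 → t=12, phase=(5,5,4,5) → FL=W FR=W RL=W RR=W
cmd 3: advance +1 → t=13, phase=(6,6,5,6) → FL=W FR=W RL=W RR=W
cmd 4: advance +1 → t=14, phase=(7,7,6,7) → FL=W FR=W RL=W RR=W
cmd 5: advance +2 → t=16, phase=(1,1,0,1) → FL=S FR=S RL=S RR=S


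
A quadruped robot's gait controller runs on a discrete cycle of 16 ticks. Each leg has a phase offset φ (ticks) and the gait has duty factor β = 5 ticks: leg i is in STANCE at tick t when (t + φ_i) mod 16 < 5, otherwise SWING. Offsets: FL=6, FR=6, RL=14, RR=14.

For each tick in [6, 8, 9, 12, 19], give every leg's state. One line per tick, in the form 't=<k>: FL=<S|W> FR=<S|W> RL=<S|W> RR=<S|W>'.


t=6: FL=W FR=W RL=S RR=S
t=8: FL=W FR=W RL=W RR=W
t=9: FL=W FR=W RL=W RR=W
t=12: FL=S FR=S RL=W RR=W
t=19: FL=W FR=W RL=S RR=S

t=6: phase=(12,12,4,4) vs β=5 → FL=W FR=W RL=S RR=S
t=8: phase=(14,14,6,6) vs β=5 → FL=W FR=W RL=W RR=W
t=9: phase=(15,15,7,7) vs β=5 → FL=W FR=W RL=W RR=W
t=12: phase=(2,2,10,10) vs β=5 → FL=S FR=S RL=W RR=W
t=19: phase=(9,9,1,1) vs β=5 → FL=W FR=W RL=S RR=S


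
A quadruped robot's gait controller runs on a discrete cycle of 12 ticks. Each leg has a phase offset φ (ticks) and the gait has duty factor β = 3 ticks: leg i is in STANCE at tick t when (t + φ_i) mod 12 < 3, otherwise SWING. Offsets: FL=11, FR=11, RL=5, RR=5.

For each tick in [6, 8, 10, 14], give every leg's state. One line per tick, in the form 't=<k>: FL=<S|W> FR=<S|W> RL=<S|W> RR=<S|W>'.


t=6: FL=W FR=W RL=W RR=W
t=8: FL=W FR=W RL=S RR=S
t=10: FL=W FR=W RL=W RR=W
t=14: FL=S FR=S RL=W RR=W

t=6: phase=(5,5,11,11) vs β=3 → FL=W FR=W RL=W RR=W
t=8: phase=(7,7,1,1) vs β=3 → FL=W FR=W RL=S RR=S
t=10: phase=(9,9,3,3) vs β=3 → FL=W FR=W RL=W RR=W
t=14: phase=(1,1,7,7) vs β=3 → FL=S FR=S RL=W RR=W


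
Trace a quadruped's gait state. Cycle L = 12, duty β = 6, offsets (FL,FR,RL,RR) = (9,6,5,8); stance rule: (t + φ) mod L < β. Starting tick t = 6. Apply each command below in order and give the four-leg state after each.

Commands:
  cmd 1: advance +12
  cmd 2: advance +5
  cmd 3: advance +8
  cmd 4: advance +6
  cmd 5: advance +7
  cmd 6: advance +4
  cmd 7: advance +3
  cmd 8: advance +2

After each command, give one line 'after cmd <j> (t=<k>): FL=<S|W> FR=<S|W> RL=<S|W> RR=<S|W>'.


start t=6: FL=S FR=S RL=W RR=S
cmd 1: advance +12 → t=18, phase=(3,0,11,2) → FL=S FR=S RL=W RR=S
cmd 2: advance +5 → t=23, phase=(8,5,4,7) → FL=W FR=S RL=S RR=W
cmd 3: advance +8 → t=31, phase=(4,1,0,3) → FL=S FR=S RL=S RR=S
cmd 4: advance +6 → t=37, phase=(10,7,6,9) → FL=W FR=W RL=W RR=W
cmd 5: advance +7 → t=44, phase=(5,2,1,4) → FL=S FR=S RL=S RR=S
cmd 6: advance +4 → t=48, phase=(9,6,5,8) → FL=W FR=W RL=S RR=W
cmd 7: advance +3 → t=51, phase=(0,9,8,11) → FL=S FR=W RL=W RR=W
cmd 8: advance +2 → t=53, phase=(2,11,10,1) → FL=S FR=W RL=W RR=S

after cmd 1 (t=18): FL=S FR=S RL=W RR=S
after cmd 2 (t=23): FL=W FR=S RL=S RR=W
after cmd 3 (t=31): FL=S FR=S RL=S RR=S
after cmd 4 (t=37): FL=W FR=W RL=W RR=W
after cmd 5 (t=44): FL=S FR=S RL=S RR=S
after cmd 6 (t=48): FL=W FR=W RL=S RR=W
after cmd 7 (t=51): FL=S FR=W RL=W RR=W
after cmd 8 (t=53): FL=S FR=W RL=W RR=S


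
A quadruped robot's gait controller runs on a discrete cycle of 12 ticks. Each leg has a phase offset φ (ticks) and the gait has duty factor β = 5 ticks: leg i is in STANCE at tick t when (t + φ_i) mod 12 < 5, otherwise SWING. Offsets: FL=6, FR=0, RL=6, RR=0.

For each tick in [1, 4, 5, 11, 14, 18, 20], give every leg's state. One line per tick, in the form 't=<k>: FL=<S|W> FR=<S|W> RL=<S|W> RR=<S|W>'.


t=1: FL=W FR=S RL=W RR=S
t=4: FL=W FR=S RL=W RR=S
t=5: FL=W FR=W RL=W RR=W
t=11: FL=W FR=W RL=W RR=W
t=14: FL=W FR=S RL=W RR=S
t=18: FL=S FR=W RL=S RR=W
t=20: FL=S FR=W RL=S RR=W

t=1: phase=(7,1,7,1) vs β=5 → FL=W FR=S RL=W RR=S
t=4: phase=(10,4,10,4) vs β=5 → FL=W FR=S RL=W RR=S
t=5: phase=(11,5,11,5) vs β=5 → FL=W FR=W RL=W RR=W
t=11: phase=(5,11,5,11) vs β=5 → FL=W FR=W RL=W RR=W
t=14: phase=(8,2,8,2) vs β=5 → FL=W FR=S RL=W RR=S
t=18: phase=(0,6,0,6) vs β=5 → FL=S FR=W RL=S RR=W
t=20: phase=(2,8,2,8) vs β=5 → FL=S FR=W RL=S RR=W


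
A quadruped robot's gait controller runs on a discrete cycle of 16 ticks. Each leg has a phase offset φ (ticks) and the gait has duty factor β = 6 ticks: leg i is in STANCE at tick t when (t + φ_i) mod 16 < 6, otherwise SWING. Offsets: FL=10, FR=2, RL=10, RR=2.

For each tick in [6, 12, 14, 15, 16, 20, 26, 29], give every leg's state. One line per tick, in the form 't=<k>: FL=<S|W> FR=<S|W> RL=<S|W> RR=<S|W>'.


t=6: phase=(0,8,0,8) vs β=6 → FL=S FR=W RL=S RR=W
t=12: phase=(6,14,6,14) vs β=6 → FL=W FR=W RL=W RR=W
t=14: phase=(8,0,8,0) vs β=6 → FL=W FR=S RL=W RR=S
t=15: phase=(9,1,9,1) vs β=6 → FL=W FR=S RL=W RR=S
t=16: phase=(10,2,10,2) vs β=6 → FL=W FR=S RL=W RR=S
t=20: phase=(14,6,14,6) vs β=6 → FL=W FR=W RL=W RR=W
t=26: phase=(4,12,4,12) vs β=6 → FL=S FR=W RL=S RR=W
t=29: phase=(7,15,7,15) vs β=6 → FL=W FR=W RL=W RR=W

t=6: FL=S FR=W RL=S RR=W
t=12: FL=W FR=W RL=W RR=W
t=14: FL=W FR=S RL=W RR=S
t=15: FL=W FR=S RL=W RR=S
t=16: FL=W FR=S RL=W RR=S
t=20: FL=W FR=W RL=W RR=W
t=26: FL=S FR=W RL=S RR=W
t=29: FL=W FR=W RL=W RR=W


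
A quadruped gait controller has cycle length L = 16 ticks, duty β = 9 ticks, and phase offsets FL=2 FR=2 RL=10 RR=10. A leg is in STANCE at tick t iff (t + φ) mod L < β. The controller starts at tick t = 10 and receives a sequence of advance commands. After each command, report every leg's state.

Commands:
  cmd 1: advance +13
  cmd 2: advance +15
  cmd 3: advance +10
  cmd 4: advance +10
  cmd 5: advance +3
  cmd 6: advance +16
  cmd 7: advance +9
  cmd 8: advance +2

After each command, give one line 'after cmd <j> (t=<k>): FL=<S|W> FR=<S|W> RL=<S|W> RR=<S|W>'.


start t=10: FL=W FR=W RL=S RR=S
cmd 1: advance +13 → t=23, phase=(9,9,1,1) → FL=W FR=W RL=S RR=S
cmd 2: advance +15 → t=38, phase=(8,8,0,0) → FL=S FR=S RL=S RR=S
cmd 3: advance +10 → t=48, phase=(2,2,10,10) → FL=S FR=S RL=W RR=W
cmd 4: advance +10 → t=58, phase=(12,12,4,4) → FL=W FR=W RL=S RR=S
cmd 5: advance +3 → t=61, phase=(15,15,7,7) → FL=W FR=W RL=S RR=S
cmd 6: advance +16 → t=77, phase=(15,15,7,7) → FL=W FR=W RL=S RR=S
cmd 7: advance +9 → t=86, phase=(8,8,0,0) → FL=S FR=S RL=S RR=S
cmd 8: advance +2 → t=88, phase=(10,10,2,2) → FL=W FR=W RL=S RR=S

after cmd 1 (t=23): FL=W FR=W RL=S RR=S
after cmd 2 (t=38): FL=S FR=S RL=S RR=S
after cmd 3 (t=48): FL=S FR=S RL=W RR=W
after cmd 4 (t=58): FL=W FR=W RL=S RR=S
after cmd 5 (t=61): FL=W FR=W RL=S RR=S
after cmd 6 (t=77): FL=W FR=W RL=S RR=S
after cmd 7 (t=86): FL=S FR=S RL=S RR=S
after cmd 8 (t=88): FL=W FR=W RL=S RR=S


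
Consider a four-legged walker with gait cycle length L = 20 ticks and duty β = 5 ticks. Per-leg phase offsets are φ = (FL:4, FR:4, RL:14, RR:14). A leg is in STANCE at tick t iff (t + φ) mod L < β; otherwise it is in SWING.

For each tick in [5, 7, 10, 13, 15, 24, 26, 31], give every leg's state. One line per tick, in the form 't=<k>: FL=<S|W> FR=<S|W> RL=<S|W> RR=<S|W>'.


t=5: FL=W FR=W RL=W RR=W
t=7: FL=W FR=W RL=S RR=S
t=10: FL=W FR=W RL=S RR=S
t=13: FL=W FR=W RL=W RR=W
t=15: FL=W FR=W RL=W RR=W
t=24: FL=W FR=W RL=W RR=W
t=26: FL=W FR=W RL=S RR=S
t=31: FL=W FR=W RL=W RR=W

t=5: phase=(9,9,19,19) vs β=5 → FL=W FR=W RL=W RR=W
t=7: phase=(11,11,1,1) vs β=5 → FL=W FR=W RL=S RR=S
t=10: phase=(14,14,4,4) vs β=5 → FL=W FR=W RL=S RR=S
t=13: phase=(17,17,7,7) vs β=5 → FL=W FR=W RL=W RR=W
t=15: phase=(19,19,9,9) vs β=5 → FL=W FR=W RL=W RR=W
t=24: phase=(8,8,18,18) vs β=5 → FL=W FR=W RL=W RR=W
t=26: phase=(10,10,0,0) vs β=5 → FL=W FR=W RL=S RR=S
t=31: phase=(15,15,5,5) vs β=5 → FL=W FR=W RL=W RR=W


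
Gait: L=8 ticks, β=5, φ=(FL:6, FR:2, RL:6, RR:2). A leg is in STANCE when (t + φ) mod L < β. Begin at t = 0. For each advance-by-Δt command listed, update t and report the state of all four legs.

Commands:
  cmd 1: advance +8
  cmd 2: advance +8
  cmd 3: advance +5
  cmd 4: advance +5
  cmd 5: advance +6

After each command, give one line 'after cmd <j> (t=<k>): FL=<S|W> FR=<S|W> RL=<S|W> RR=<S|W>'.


start t=0: FL=W FR=S RL=W RR=S
cmd 1: advance +8 → t=8, phase=(6,2,6,2) → FL=W FR=S RL=W RR=S
cmd 2: advance +8 → t=16, phase=(6,2,6,2) → FL=W FR=S RL=W RR=S
cmd 3: advance +5 → t=21, phase=(3,7,3,7) → FL=S FR=W RL=S RR=W
cmd 4: advance +5 → t=26, phase=(0,4,0,4) → FL=S FR=S RL=S RR=S
cmd 5: advance +6 → t=32, phase=(6,2,6,2) → FL=W FR=S RL=W RR=S

after cmd 1 (t=8): FL=W FR=S RL=W RR=S
after cmd 2 (t=16): FL=W FR=S RL=W RR=S
after cmd 3 (t=21): FL=S FR=W RL=S RR=W
after cmd 4 (t=26): FL=S FR=S RL=S RR=S
after cmd 5 (t=32): FL=W FR=S RL=W RR=S


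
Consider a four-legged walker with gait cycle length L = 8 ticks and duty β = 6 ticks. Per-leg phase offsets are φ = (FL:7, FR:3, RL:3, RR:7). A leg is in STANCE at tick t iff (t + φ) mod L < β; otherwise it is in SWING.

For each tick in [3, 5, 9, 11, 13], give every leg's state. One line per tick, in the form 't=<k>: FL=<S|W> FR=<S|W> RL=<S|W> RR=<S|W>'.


t=3: phase=(2,6,6,2) vs β=6 → FL=S FR=W RL=W RR=S
t=5: phase=(4,0,0,4) vs β=6 → FL=S FR=S RL=S RR=S
t=9: phase=(0,4,4,0) vs β=6 → FL=S FR=S RL=S RR=S
t=11: phase=(2,6,6,2) vs β=6 → FL=S FR=W RL=W RR=S
t=13: phase=(4,0,0,4) vs β=6 → FL=S FR=S RL=S RR=S

t=3: FL=S FR=W RL=W RR=S
t=5: FL=S FR=S RL=S RR=S
t=9: FL=S FR=S RL=S RR=S
t=11: FL=S FR=W RL=W RR=S
t=13: FL=S FR=S RL=S RR=S


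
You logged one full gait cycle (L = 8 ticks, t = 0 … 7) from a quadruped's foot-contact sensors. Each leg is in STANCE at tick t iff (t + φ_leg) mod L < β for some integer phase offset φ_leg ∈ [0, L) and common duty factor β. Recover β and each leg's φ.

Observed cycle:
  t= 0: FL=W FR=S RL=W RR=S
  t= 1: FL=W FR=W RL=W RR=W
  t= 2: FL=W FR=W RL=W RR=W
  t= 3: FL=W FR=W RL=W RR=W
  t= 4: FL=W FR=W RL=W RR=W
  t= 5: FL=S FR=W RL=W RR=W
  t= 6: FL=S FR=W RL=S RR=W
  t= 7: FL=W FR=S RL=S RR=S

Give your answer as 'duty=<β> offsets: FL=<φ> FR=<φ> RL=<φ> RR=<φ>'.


duty=2 offsets: FL=3 FR=1 RL=2 RR=1

duty β = stance ticks per leg = 2
FL: stance ticks = 2; W→S at t=5 → φ=3
FR: stance ticks = 2; W→S at t=7 → φ=1
RL: stance ticks = 2; W→S at t=6 → φ=2
RR: stance ticks = 2; W→S at t=7 → φ=1


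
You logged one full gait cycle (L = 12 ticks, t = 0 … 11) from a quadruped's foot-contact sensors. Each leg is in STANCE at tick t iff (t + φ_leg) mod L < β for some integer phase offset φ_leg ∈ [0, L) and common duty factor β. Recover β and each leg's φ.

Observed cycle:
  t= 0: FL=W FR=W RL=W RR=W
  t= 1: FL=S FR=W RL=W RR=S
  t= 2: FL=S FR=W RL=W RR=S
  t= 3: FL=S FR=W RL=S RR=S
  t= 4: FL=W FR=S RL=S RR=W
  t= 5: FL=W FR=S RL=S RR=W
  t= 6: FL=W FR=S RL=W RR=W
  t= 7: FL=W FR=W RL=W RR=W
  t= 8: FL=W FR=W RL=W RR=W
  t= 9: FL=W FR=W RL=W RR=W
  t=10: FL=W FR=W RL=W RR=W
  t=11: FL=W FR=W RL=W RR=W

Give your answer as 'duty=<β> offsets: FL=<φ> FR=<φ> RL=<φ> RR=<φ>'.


duty β = stance ticks per leg = 3
FL: stance ticks = 3; W→S at t=1 → φ=11
FR: stance ticks = 3; W→S at t=4 → φ=8
RL: stance ticks = 3; W→S at t=3 → φ=9
RR: stance ticks = 3; W→S at t=1 → φ=11

duty=3 offsets: FL=11 FR=8 RL=9 RR=11


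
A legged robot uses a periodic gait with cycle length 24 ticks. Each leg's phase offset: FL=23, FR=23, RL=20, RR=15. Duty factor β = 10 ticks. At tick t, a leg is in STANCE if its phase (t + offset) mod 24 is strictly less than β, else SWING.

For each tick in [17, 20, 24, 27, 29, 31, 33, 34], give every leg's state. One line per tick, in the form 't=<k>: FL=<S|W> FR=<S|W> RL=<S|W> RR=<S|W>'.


t=17: FL=W FR=W RL=W RR=S
t=20: FL=W FR=W RL=W RR=W
t=24: FL=W FR=W RL=W RR=W
t=27: FL=S FR=S RL=W RR=W
t=29: FL=S FR=S RL=S RR=W
t=31: FL=S FR=S RL=S RR=W
t=33: FL=S FR=S RL=S RR=S
t=34: FL=S FR=S RL=S RR=S

t=17: phase=(16,16,13,8) vs β=10 → FL=W FR=W RL=W RR=S
t=20: phase=(19,19,16,11) vs β=10 → FL=W FR=W RL=W RR=W
t=24: phase=(23,23,20,15) vs β=10 → FL=W FR=W RL=W RR=W
t=27: phase=(2,2,23,18) vs β=10 → FL=S FR=S RL=W RR=W
t=29: phase=(4,4,1,20) vs β=10 → FL=S FR=S RL=S RR=W
t=31: phase=(6,6,3,22) vs β=10 → FL=S FR=S RL=S RR=W
t=33: phase=(8,8,5,0) vs β=10 → FL=S FR=S RL=S RR=S
t=34: phase=(9,9,6,1) vs β=10 → FL=S FR=S RL=S RR=S


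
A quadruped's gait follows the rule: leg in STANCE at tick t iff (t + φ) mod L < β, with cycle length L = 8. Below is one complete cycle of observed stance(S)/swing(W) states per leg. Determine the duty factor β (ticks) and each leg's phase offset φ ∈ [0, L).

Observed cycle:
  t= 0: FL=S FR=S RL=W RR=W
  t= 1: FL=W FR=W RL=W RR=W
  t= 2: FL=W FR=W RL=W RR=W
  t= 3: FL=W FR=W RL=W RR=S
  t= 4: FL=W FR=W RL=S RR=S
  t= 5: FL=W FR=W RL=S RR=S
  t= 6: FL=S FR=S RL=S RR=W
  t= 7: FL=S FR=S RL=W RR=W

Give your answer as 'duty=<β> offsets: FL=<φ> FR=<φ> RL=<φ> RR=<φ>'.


duty β = stance ticks per leg = 3
FL: stance ticks = 3; W→S at t=6 → φ=2
FR: stance ticks = 3; W→S at t=6 → φ=2
RL: stance ticks = 3; W→S at t=4 → φ=4
RR: stance ticks = 3; W→S at t=3 → φ=5

duty=3 offsets: FL=2 FR=2 RL=4 RR=5


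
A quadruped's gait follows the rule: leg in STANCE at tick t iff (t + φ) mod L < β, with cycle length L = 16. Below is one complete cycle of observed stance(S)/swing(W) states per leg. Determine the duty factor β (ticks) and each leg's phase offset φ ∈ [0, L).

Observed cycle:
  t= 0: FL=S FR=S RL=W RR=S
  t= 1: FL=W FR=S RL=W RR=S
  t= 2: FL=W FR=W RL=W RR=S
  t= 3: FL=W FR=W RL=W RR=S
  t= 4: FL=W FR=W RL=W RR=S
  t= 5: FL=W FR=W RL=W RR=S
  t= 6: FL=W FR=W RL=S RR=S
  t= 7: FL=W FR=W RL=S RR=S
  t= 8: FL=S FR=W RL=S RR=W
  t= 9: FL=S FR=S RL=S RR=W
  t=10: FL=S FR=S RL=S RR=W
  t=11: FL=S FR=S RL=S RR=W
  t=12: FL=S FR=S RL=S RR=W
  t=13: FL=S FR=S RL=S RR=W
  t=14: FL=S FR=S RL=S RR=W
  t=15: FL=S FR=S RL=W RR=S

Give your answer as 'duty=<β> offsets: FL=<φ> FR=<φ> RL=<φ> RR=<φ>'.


duty β = stance ticks per leg = 9
FL: stance ticks = 9; W→S at t=8 → φ=8
FR: stance ticks = 9; W→S at t=9 → φ=7
RL: stance ticks = 9; W→S at t=6 → φ=10
RR: stance ticks = 9; W→S at t=15 → φ=1

duty=9 offsets: FL=8 FR=7 RL=10 RR=1
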